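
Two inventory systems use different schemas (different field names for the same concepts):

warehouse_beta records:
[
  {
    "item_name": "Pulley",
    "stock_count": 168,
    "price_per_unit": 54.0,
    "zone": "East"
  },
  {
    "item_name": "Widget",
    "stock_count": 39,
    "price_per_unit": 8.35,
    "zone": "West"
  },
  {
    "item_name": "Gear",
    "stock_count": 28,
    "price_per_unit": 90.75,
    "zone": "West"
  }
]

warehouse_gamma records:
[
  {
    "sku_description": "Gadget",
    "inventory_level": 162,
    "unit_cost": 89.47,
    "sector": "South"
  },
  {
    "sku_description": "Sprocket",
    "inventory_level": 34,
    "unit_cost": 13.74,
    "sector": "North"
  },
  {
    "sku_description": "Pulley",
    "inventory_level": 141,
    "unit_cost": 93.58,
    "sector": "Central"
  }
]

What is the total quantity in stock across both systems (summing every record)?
572

To reconcile these schemas, identify the field holding the quantity in stock in each system:
1. In warehouse_beta it is "stock_count"
2. In warehouse_gamma it is "inventory_level"

From warehouse_beta: 168 + 39 + 28 = 235
From warehouse_gamma: 162 + 34 + 141 = 337

Total: 235 + 337 = 572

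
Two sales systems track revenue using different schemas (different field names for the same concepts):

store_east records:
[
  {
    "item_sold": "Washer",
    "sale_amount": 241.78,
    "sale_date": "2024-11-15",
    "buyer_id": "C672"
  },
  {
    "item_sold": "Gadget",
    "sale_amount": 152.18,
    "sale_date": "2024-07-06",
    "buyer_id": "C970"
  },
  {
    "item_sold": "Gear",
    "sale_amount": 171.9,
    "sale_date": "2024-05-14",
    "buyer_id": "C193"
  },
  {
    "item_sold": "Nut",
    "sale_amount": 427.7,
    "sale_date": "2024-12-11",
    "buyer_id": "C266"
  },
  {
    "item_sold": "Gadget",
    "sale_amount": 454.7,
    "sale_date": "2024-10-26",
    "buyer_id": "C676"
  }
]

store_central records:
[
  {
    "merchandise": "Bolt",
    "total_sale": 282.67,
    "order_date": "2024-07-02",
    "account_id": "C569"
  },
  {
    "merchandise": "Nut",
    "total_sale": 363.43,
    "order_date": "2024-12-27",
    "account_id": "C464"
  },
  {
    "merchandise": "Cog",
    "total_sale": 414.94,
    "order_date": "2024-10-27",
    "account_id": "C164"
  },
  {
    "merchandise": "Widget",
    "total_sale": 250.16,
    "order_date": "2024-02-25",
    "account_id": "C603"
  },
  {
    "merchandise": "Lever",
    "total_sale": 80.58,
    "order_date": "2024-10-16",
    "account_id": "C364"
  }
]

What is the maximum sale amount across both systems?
454.7

Reconcile: "sale_amount" (store_east) = "total_sale" (store_central) = sale amount

Maximum in store_east: 454.7
Maximum in store_central: 414.94

Overall maximum: max(454.7, 414.94) = 454.7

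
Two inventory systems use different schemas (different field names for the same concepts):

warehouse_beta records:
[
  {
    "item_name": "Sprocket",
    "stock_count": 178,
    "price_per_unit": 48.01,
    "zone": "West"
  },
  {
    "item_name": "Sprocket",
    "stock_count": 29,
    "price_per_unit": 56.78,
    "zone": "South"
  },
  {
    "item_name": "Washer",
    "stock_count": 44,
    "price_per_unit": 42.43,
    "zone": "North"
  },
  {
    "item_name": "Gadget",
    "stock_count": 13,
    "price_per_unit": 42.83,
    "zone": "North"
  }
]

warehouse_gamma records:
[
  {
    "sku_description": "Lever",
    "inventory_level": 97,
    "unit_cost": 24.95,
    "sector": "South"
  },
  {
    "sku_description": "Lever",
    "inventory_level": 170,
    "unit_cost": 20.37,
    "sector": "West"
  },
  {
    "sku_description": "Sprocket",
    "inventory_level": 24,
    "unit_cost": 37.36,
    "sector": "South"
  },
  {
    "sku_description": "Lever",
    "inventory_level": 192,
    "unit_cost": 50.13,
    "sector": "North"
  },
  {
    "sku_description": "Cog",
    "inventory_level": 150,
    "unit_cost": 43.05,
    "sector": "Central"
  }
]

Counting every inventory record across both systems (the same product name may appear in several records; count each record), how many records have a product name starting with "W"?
1

Schema mapping: "item_name" (warehouse_beta) = "sku_description" (warehouse_gamma) = product name

Records with product name starting with "W" in warehouse_beta: 1
Records with product name starting with "W" in warehouse_gamma: 0

Total: 1 + 0 = 1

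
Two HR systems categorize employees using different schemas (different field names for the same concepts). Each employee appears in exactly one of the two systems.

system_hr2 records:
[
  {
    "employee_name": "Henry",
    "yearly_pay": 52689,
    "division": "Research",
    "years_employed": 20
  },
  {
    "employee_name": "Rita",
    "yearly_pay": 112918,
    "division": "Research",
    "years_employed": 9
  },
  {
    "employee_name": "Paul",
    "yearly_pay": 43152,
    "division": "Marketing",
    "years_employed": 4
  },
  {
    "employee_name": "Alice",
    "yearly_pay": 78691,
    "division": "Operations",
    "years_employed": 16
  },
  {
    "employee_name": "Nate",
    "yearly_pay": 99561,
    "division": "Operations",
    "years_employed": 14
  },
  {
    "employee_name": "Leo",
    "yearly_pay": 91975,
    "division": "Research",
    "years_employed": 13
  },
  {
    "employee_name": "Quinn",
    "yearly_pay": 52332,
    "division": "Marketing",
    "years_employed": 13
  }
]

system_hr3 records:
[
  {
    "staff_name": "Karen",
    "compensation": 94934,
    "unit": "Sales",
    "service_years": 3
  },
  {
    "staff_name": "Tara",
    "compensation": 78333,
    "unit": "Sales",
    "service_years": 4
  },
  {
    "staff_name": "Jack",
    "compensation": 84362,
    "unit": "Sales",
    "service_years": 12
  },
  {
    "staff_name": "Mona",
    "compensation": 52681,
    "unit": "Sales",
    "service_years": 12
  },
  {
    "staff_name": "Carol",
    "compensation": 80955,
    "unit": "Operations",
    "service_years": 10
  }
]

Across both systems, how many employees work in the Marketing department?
2

Schema mapping: "division" (system_hr2) = "unit" (system_hr3) = department

Marketing employees in system_hr2: 2
Marketing employees in system_hr3: 0

Total in Marketing: 2 + 0 = 2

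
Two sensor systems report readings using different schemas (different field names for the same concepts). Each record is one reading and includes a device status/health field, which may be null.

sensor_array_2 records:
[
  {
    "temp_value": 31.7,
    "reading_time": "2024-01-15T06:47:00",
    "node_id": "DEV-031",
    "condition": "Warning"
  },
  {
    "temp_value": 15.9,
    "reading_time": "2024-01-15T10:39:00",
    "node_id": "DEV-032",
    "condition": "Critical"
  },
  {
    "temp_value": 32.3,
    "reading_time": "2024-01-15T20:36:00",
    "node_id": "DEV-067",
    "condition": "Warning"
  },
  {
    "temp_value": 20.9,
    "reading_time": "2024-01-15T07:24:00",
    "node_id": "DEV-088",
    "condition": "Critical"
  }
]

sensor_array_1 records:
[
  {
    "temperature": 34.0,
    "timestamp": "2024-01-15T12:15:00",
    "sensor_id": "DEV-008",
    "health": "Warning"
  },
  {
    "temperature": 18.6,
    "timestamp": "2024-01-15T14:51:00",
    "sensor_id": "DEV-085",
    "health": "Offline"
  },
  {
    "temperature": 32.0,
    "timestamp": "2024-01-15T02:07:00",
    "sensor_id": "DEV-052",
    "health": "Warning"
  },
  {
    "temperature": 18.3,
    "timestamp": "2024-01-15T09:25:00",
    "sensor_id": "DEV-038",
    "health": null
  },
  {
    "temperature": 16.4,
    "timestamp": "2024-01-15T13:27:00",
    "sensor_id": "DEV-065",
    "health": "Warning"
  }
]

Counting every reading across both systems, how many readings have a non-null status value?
8

Schema mapping: "condition" (sensor_array_2) = "health" (sensor_array_1) = status

Non-null in sensor_array_2: 4
Non-null in sensor_array_1: 4

Total non-null: 4 + 4 = 8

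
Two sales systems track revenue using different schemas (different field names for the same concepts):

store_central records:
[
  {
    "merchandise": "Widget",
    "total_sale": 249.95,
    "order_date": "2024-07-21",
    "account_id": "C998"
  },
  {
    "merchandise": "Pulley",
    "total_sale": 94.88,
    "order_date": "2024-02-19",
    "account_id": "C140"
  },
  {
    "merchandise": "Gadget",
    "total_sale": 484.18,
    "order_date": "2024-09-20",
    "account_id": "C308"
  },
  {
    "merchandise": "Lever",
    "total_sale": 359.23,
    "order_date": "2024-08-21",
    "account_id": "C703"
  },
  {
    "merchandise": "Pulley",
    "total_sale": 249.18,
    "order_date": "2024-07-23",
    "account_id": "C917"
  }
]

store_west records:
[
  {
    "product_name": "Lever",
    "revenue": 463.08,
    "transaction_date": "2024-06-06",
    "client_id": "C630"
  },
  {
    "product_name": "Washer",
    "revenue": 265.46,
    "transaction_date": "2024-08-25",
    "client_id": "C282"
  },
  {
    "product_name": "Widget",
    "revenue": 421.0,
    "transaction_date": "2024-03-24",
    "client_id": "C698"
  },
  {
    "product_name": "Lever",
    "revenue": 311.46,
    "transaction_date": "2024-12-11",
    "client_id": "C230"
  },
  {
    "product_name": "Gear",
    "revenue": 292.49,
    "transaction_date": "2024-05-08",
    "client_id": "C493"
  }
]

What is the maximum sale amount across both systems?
484.18

Reconcile: "total_sale" (store_central) = "revenue" (store_west) = sale amount

Maximum in store_central: 484.18
Maximum in store_west: 463.08

Overall maximum: max(484.18, 463.08) = 484.18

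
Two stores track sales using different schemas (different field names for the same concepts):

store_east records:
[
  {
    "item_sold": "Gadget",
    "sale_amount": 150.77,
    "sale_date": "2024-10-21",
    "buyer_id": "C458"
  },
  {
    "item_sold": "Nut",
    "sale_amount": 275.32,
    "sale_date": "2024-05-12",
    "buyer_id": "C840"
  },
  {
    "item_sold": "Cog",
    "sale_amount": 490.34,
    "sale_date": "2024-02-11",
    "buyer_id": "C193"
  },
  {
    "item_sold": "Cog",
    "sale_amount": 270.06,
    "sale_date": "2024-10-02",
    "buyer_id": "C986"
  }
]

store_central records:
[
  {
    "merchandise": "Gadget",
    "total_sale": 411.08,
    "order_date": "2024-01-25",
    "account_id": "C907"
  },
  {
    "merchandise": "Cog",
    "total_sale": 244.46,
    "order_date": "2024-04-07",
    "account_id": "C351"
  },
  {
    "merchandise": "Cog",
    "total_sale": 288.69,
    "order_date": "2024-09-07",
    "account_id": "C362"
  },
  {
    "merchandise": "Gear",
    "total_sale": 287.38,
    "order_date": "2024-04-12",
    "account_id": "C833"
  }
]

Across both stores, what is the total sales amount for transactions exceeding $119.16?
2418.1

Schema mapping: "sale_amount" (store_east) = "total_sale" (store_central) = sale amount

Sum of sales > $119.16 in store_east: 1186.49
Sum of sales > $119.16 in store_central: 1231.61

Total: 1186.49 + 1231.61 = 2418.1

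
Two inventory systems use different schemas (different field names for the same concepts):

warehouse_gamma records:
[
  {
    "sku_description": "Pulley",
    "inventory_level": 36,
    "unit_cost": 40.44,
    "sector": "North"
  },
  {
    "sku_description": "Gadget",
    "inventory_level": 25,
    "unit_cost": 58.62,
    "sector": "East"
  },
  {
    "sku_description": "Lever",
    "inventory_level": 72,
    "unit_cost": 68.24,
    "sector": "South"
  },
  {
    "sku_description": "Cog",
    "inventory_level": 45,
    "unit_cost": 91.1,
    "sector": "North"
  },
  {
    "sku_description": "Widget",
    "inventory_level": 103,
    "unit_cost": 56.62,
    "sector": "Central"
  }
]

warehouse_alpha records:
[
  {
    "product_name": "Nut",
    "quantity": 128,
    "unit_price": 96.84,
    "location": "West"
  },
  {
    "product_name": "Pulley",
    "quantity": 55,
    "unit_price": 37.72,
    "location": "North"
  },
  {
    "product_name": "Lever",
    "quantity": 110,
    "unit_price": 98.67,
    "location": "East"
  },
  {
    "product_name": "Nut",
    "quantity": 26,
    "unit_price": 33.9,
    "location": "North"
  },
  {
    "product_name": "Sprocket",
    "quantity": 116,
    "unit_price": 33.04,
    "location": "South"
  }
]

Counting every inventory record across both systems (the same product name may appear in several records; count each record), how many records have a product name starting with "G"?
1

Schema mapping: "sku_description" (warehouse_gamma) = "product_name" (warehouse_alpha) = product name

Records with product name starting with "G" in warehouse_gamma: 1
Records with product name starting with "G" in warehouse_alpha: 0

Total: 1 + 0 = 1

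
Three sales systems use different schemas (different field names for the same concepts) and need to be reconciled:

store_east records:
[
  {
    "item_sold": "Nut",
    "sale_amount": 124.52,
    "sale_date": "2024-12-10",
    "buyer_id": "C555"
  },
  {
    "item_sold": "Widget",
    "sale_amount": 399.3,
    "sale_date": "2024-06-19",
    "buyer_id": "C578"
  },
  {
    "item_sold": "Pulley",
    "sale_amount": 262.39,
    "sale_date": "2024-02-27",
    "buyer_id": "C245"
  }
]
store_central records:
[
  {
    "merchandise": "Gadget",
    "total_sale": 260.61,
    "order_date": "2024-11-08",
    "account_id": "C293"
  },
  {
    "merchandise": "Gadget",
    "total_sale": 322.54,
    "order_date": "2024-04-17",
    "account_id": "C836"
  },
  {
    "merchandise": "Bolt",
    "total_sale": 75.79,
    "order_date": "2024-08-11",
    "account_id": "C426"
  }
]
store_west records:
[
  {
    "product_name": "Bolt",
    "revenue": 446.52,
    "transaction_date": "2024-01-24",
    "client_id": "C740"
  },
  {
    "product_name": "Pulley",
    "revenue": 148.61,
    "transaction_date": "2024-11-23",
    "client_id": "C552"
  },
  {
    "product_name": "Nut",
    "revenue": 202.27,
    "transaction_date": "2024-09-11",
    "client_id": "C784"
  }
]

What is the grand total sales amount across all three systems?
2242.55

Schema reconciliation - all amount fields map to sale amount:

store_east (sale_amount): 786.21
store_central (total_sale): 658.94
store_west (revenue): 797.4

Grand total: 2242.55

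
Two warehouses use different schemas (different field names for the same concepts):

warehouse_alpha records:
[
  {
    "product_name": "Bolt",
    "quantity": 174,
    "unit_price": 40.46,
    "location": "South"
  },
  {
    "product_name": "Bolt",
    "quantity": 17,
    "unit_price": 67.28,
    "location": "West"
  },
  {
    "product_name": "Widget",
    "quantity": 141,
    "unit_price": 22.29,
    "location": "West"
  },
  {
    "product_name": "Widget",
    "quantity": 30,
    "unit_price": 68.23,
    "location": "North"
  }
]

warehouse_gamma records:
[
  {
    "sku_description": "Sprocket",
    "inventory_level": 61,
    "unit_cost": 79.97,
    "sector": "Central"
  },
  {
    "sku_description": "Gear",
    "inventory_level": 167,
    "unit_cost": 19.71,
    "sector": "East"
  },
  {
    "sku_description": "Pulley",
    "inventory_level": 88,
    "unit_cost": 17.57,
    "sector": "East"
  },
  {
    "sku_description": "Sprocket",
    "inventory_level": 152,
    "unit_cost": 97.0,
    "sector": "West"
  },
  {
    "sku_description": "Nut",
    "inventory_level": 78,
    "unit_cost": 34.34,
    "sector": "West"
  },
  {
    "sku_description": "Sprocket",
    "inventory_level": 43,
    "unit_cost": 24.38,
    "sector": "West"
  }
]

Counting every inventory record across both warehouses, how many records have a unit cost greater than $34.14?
6

Schema mapping: "unit_price" (warehouse_alpha) = "unit_cost" (warehouse_gamma) = unit cost

Records > $34.14 in warehouse_alpha: 3
Records > $34.14 in warehouse_gamma: 3

Total count: 3 + 3 = 6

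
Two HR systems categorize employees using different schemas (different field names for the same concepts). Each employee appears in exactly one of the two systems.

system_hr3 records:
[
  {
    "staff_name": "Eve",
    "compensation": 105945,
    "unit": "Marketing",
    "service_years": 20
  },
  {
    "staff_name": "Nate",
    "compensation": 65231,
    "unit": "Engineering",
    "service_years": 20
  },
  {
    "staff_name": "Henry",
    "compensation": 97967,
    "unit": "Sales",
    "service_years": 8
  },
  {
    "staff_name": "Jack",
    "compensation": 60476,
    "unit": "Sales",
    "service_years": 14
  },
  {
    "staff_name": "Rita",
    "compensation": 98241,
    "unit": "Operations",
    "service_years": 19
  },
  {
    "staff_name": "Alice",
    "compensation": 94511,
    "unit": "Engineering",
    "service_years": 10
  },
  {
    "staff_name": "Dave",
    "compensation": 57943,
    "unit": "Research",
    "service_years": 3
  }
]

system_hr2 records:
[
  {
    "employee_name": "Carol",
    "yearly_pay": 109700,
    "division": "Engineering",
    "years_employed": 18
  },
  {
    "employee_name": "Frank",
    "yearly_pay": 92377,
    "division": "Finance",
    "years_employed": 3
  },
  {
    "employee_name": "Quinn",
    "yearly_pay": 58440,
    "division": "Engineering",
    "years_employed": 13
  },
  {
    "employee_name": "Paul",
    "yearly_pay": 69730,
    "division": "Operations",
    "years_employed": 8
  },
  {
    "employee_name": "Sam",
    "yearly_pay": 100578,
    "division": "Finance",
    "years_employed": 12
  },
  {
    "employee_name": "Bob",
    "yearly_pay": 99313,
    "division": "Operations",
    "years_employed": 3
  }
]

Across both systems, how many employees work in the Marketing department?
1

Schema mapping: "unit" (system_hr3) = "division" (system_hr2) = department

Marketing employees in system_hr3: 1
Marketing employees in system_hr2: 0

Total in Marketing: 1 + 0 = 1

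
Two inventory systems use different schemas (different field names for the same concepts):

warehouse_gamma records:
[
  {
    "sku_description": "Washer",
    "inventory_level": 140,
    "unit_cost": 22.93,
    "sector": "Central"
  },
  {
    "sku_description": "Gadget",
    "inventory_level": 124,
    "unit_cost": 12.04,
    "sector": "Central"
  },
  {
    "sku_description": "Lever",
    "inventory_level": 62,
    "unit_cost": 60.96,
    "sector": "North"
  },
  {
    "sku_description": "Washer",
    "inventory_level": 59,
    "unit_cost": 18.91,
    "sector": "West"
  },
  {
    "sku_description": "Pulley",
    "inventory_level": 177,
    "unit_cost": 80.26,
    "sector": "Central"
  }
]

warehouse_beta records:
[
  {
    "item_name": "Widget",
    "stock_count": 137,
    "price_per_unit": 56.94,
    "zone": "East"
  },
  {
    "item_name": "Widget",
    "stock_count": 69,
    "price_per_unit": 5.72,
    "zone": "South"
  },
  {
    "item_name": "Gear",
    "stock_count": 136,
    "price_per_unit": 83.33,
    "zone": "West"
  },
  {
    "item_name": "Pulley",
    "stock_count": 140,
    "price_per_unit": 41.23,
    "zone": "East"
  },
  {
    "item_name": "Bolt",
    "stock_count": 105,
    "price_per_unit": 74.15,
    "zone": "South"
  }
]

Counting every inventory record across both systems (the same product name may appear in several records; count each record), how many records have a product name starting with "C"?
0

Schema mapping: "sku_description" (warehouse_gamma) = "item_name" (warehouse_beta) = product name

Records with product name starting with "C" in warehouse_gamma: 0
Records with product name starting with "C" in warehouse_beta: 0

Total: 0 + 0 = 0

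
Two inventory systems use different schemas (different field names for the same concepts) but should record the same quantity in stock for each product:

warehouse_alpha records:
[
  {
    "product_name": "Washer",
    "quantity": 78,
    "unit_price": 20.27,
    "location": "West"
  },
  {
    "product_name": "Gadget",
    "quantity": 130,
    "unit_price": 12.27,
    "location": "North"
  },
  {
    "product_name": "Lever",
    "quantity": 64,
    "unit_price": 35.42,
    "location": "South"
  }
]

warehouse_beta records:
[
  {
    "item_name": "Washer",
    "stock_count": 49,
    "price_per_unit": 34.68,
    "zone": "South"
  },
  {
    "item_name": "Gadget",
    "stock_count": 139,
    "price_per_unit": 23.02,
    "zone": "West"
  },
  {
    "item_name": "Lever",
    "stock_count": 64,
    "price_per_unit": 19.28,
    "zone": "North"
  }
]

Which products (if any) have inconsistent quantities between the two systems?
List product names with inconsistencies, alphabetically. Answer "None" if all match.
Gadget, Washer

Schema mappings:
- "product_name" (warehouse_alpha) = "item_name" (warehouse_beta) = product name
- "quantity" (warehouse_alpha) = "stock_count" (warehouse_beta) = quantity

Comparison:
  Washer: 78 vs 49 - MISMATCH
  Gadget: 130 vs 139 - MISMATCH
  Lever: 64 vs 64 - MATCH

Products with inconsistencies: Gadget, Washer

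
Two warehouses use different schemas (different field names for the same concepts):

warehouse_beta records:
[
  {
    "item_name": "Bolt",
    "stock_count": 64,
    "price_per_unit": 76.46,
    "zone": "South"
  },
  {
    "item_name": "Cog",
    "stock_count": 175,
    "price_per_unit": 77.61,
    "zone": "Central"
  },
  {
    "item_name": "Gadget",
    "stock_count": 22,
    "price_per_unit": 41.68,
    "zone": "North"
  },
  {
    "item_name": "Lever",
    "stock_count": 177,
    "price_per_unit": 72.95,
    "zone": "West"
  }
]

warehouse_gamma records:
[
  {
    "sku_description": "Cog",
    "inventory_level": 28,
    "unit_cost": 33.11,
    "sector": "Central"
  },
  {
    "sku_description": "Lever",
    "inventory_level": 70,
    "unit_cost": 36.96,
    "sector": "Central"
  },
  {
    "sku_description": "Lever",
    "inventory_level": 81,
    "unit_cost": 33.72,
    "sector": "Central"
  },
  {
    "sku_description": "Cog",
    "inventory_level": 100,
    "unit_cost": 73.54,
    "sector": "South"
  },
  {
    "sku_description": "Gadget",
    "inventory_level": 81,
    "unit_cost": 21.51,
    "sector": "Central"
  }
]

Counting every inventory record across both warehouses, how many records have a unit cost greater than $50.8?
4

Schema mapping: "price_per_unit" (warehouse_beta) = "unit_cost" (warehouse_gamma) = unit cost

Records > $50.8 in warehouse_beta: 3
Records > $50.8 in warehouse_gamma: 1

Total count: 3 + 1 = 4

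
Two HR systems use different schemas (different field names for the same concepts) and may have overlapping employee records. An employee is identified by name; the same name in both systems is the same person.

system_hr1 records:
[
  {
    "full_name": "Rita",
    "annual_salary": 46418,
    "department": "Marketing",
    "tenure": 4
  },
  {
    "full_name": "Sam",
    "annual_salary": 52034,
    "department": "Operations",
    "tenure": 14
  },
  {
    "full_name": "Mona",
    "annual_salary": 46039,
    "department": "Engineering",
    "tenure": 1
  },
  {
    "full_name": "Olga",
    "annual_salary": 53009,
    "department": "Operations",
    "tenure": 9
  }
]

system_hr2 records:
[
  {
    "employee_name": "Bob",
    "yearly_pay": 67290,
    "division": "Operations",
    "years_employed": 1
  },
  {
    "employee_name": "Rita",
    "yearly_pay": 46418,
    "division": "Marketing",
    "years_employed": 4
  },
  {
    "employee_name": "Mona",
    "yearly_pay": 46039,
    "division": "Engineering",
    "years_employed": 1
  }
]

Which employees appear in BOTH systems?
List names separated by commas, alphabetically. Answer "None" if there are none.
Mona, Rita

Schema mapping: "full_name" (system_hr1) = "employee_name" (system_hr2) = employee name

Names in system_hr1: ['Mona', 'Olga', 'Rita', 'Sam']
Names in system_hr2: ['Bob', 'Mona', 'Rita']

Intersection: ['Mona', 'Rita']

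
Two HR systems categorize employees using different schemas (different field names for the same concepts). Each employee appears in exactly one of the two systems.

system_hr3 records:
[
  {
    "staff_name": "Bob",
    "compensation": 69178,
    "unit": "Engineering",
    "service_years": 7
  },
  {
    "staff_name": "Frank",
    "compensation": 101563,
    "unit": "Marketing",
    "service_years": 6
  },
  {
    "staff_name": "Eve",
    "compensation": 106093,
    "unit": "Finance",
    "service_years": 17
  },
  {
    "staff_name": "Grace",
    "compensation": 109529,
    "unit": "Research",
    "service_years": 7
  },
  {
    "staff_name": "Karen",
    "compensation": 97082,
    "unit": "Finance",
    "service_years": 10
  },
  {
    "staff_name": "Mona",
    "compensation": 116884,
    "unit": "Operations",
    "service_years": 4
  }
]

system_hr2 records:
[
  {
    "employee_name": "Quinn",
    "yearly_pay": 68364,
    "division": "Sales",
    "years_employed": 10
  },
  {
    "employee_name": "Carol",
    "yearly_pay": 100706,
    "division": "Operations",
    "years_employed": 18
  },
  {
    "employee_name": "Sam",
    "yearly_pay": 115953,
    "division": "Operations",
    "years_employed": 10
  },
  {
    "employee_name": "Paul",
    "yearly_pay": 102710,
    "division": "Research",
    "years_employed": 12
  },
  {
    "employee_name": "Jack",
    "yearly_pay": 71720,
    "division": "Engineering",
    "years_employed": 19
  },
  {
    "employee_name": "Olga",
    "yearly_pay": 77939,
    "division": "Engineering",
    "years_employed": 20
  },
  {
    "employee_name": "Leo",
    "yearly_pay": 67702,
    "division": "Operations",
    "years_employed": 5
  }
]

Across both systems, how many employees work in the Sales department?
1

Schema mapping: "unit" (system_hr3) = "division" (system_hr2) = department

Sales employees in system_hr3: 0
Sales employees in system_hr2: 1

Total in Sales: 0 + 1 = 1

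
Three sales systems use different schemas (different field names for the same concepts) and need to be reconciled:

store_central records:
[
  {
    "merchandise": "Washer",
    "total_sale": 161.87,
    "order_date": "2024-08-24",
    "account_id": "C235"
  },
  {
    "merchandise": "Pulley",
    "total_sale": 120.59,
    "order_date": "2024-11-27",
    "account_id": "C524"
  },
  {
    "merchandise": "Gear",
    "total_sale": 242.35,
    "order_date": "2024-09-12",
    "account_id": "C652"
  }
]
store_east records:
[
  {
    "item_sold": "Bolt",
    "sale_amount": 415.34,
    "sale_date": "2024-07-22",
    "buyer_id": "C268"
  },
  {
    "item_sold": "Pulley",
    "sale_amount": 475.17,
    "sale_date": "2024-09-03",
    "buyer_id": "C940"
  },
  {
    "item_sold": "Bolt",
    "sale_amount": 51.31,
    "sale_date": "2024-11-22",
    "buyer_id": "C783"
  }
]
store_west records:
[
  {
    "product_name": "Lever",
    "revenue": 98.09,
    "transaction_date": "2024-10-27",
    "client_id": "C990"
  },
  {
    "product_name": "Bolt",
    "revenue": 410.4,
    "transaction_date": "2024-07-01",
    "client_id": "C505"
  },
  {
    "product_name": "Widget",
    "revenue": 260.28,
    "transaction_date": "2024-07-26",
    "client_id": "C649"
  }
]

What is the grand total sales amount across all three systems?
2235.4

Schema reconciliation - all amount fields map to sale amount:

store_central (total_sale): 524.81
store_east (sale_amount): 941.82
store_west (revenue): 768.77

Grand total: 2235.4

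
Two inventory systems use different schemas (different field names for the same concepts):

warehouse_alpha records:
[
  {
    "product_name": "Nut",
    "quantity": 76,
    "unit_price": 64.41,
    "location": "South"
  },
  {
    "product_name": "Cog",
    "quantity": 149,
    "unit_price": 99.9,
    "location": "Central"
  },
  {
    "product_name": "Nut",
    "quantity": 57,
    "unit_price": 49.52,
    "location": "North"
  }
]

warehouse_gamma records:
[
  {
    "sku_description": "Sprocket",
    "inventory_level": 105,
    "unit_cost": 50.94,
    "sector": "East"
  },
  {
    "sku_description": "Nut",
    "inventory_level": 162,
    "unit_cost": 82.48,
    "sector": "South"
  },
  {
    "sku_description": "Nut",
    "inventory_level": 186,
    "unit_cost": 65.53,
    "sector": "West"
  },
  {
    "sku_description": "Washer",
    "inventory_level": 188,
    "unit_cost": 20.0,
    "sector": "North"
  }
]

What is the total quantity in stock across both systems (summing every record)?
923

To reconcile these schemas, identify the field holding the quantity in stock in each system:
1. In warehouse_alpha it is "quantity"
2. In warehouse_gamma it is "inventory_level"

From warehouse_alpha: 76 + 149 + 57 = 282
From warehouse_gamma: 105 + 162 + 186 + 188 = 641

Total: 282 + 641 = 923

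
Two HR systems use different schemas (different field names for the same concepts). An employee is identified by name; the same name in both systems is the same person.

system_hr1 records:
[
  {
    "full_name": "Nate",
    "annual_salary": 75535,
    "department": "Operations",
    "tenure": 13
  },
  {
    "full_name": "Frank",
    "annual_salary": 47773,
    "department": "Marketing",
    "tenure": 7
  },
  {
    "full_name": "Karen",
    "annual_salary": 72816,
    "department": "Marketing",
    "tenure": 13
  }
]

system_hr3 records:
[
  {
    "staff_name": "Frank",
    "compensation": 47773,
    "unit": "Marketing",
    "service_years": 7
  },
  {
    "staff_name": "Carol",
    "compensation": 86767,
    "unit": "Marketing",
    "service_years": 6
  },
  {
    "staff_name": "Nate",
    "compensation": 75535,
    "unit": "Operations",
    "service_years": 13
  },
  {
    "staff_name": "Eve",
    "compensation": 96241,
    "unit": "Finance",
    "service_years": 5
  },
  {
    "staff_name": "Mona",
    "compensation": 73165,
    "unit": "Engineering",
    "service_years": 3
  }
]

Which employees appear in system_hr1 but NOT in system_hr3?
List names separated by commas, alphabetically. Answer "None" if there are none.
Karen

Schema mapping: "full_name" (system_hr1) = "staff_name" (system_hr3) = employee name

Names in system_hr1: ['Frank', 'Karen', 'Nate']
Names in system_hr3: ['Carol', 'Eve', 'Frank', 'Mona', 'Nate']

In system_hr1 but not system_hr3: ['Karen']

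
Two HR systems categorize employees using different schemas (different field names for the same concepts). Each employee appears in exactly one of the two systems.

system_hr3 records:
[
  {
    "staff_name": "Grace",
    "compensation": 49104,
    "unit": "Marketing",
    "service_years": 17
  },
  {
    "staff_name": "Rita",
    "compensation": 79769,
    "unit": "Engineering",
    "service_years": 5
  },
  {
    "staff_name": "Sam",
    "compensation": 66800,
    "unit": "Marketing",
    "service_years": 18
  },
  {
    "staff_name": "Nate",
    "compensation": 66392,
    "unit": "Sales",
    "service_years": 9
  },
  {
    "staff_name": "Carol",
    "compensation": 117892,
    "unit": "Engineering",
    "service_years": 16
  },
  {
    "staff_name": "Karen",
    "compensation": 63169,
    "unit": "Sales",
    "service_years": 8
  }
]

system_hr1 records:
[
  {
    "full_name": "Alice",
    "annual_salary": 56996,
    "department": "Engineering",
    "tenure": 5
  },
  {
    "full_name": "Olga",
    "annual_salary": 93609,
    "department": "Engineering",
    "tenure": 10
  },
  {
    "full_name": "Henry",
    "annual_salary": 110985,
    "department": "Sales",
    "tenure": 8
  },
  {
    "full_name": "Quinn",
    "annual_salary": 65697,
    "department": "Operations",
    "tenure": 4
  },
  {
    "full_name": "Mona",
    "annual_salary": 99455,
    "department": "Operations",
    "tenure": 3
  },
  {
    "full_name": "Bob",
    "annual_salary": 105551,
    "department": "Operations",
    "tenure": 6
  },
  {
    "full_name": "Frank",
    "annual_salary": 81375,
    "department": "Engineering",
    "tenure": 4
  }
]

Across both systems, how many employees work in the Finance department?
0

Schema mapping: "unit" (system_hr3) = "department" (system_hr1) = department

Finance employees in system_hr3: 0
Finance employees in system_hr1: 0

Total in Finance: 0 + 0 = 0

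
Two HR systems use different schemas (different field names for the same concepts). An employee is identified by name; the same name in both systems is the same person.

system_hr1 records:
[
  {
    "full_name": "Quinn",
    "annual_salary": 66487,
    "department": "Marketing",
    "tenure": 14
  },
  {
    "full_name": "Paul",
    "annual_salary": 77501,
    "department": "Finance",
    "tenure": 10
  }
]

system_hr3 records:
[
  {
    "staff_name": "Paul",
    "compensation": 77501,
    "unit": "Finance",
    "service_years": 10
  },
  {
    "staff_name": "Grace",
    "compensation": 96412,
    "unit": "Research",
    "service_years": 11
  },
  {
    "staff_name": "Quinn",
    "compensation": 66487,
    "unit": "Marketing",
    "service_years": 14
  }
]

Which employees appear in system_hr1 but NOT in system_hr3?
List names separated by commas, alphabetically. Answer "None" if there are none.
None

Schema mapping: "full_name" (system_hr1) = "staff_name" (system_hr3) = employee name

Names in system_hr1: ['Paul', 'Quinn']
Names in system_hr3: ['Grace', 'Paul', 'Quinn']

In system_hr1 but not system_hr3: None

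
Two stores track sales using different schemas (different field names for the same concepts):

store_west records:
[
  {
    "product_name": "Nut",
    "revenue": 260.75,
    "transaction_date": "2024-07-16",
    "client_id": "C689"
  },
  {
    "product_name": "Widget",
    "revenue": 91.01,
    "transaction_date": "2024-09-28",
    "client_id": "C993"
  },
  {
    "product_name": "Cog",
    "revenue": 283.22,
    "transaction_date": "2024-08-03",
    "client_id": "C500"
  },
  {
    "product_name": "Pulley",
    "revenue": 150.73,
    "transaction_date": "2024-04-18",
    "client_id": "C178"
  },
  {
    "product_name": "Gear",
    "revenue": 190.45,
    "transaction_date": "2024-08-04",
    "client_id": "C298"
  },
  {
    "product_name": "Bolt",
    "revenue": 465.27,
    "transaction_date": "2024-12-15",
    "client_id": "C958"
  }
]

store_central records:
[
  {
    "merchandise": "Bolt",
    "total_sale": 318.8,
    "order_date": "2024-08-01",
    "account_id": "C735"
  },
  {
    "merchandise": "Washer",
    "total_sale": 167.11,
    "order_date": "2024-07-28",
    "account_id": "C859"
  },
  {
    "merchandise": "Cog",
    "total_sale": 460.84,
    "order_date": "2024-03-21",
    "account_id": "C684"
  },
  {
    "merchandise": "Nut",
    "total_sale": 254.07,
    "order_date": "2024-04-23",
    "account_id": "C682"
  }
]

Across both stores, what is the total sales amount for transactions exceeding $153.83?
2400.51

Schema mapping: "revenue" (store_west) = "total_sale" (store_central) = sale amount

Sum of sales > $153.83 in store_west: 1199.69
Sum of sales > $153.83 in store_central: 1200.82

Total: 1199.69 + 1200.82 = 2400.51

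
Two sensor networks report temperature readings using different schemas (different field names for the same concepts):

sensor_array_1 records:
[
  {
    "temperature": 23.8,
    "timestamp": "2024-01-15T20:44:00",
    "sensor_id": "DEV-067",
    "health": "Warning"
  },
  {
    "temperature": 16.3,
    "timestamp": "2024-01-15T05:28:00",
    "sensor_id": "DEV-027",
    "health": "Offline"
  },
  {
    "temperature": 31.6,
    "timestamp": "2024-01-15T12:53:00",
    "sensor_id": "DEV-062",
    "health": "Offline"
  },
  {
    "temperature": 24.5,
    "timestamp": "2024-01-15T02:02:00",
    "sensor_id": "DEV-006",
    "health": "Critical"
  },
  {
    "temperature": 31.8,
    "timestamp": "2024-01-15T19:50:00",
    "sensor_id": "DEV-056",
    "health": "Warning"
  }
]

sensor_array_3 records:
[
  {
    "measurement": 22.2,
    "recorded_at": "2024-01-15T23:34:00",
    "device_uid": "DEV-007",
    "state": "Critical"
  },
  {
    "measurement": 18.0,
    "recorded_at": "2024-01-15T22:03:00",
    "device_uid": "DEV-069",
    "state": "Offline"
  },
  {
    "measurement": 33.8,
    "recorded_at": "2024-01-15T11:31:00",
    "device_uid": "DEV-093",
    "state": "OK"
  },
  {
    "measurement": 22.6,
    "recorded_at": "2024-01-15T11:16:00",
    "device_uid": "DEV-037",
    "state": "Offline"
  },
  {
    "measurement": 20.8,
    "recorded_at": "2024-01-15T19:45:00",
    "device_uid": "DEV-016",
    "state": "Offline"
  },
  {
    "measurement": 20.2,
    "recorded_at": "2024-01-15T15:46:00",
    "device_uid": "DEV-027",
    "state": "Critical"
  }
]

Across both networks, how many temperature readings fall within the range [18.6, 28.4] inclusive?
6

Schema mapping: "temperature" (sensor_array_1) = "measurement" (sensor_array_3) = temperature

Readings in [18.6, 28.4] from sensor_array_1: 2
Readings in [18.6, 28.4] from sensor_array_3: 4

Total count: 2 + 4 = 6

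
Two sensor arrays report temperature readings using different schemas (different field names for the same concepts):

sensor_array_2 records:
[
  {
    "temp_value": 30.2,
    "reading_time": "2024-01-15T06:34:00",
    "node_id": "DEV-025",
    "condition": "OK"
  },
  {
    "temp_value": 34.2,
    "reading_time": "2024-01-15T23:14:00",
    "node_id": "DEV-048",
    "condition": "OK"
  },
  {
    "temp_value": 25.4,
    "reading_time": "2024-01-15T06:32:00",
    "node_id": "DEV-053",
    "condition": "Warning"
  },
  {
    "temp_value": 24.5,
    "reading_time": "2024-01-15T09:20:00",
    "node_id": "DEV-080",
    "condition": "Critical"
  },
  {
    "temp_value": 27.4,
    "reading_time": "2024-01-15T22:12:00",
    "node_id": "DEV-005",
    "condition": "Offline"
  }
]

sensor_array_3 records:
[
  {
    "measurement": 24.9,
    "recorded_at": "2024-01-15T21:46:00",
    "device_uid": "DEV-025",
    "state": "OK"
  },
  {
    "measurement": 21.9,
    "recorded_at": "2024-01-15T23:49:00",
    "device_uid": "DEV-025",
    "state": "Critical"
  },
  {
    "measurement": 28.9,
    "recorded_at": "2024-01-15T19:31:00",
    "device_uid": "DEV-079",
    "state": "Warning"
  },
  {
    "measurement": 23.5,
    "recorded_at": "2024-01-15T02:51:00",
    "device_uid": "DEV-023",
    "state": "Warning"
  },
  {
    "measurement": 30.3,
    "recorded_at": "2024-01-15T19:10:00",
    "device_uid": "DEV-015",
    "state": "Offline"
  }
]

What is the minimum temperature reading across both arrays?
21.9

Schema mapping: "temp_value" (sensor_array_2) = "measurement" (sensor_array_3) = temperature reading

Minimum in sensor_array_2: 24.5
Minimum in sensor_array_3: 21.9

Overall minimum: min(24.5, 21.9) = 21.9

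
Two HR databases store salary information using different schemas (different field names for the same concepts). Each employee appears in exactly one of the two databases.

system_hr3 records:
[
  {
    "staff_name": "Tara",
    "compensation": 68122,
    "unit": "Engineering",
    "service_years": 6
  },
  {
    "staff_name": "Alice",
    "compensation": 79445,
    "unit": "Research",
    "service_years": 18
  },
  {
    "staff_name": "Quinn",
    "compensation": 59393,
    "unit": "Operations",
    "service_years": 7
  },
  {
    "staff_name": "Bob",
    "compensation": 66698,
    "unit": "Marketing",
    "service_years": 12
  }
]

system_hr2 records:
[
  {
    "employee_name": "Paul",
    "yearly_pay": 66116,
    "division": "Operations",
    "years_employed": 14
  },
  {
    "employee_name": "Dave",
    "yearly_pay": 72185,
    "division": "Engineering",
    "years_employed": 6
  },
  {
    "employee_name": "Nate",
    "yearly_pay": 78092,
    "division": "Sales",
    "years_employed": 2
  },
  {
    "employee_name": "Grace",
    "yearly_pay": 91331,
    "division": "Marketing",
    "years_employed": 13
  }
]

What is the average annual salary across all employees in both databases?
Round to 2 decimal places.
72672.75

Schema mapping: "compensation" (system_hr3) = "yearly_pay" (system_hr2) = annual salary

All salaries: [68122, 79445, 59393, 66698, 66116, 72185, 78092, 91331]
Sum: 581382
Count: 8
Average: 581382 / 8 = 72672.75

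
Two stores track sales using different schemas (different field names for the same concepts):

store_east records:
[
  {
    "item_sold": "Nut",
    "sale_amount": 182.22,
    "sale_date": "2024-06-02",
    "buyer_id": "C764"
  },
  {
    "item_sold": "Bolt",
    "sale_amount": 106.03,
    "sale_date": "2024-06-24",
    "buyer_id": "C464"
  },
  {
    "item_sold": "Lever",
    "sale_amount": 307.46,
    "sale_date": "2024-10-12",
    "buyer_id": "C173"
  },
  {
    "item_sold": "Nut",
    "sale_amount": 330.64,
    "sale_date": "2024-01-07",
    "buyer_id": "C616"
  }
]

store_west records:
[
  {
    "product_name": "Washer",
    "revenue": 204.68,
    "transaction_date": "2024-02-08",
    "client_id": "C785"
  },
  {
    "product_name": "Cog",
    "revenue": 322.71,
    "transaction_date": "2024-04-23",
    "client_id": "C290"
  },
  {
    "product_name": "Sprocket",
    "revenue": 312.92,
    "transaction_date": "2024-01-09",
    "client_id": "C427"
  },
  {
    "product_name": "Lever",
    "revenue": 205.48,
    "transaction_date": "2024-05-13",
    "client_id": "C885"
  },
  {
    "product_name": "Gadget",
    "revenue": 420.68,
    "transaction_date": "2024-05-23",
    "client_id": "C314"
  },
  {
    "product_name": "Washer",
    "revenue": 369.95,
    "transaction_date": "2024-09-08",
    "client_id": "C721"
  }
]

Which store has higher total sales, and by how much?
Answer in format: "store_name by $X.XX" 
store_west by $910.07

Schema mapping: "sale_amount" (store_east) = "revenue" (store_west) = sale amount

Total for store_east: 926.35
Total for store_west: 1836.42

Difference: |926.35 - 1836.42| = 910.07
store_west has higher sales by $910.07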